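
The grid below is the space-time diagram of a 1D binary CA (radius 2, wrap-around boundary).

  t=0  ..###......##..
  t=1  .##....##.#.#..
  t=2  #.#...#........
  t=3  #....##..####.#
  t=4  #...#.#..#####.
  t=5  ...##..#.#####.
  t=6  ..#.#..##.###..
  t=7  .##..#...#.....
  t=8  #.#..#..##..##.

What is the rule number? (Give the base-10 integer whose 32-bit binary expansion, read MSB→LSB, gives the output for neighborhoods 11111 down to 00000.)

  nb #####: next=#  (t=4,i=11, bit31=1)
  nb ####.: next=#  (t=3,i=11, bit30=1)
  nb ###.#: next=#  (t=3,i=12, bit29=1)
  nb ###..: next=.  (t=0,i=4, bit28=0)
  nb ##.##: next=#  (t=3,i=13, bit27=1)
  nb ##.#.: next=.  (t=1,i=9, bit26=0)
  nb ##..#: next=.  (t=3,i=7, bit25=0)
  nb ##...: next=.  (t=0,i=5, bit24=0)
  nb #.###: next=.  (t=5,i=9, bit23=0)
  nb #.##.: next=.  (t=3,i=14, bit22=0)
  nb #.#.#: next=.  (t=1,i=10, bit21=0)
  nb #.#..: next=.  (t=1,i=12, bit20=0)
  nb #..##: next=.  (t=3,i=8, bit19=0)
  nb #..#.: next=.  (t=5,i=6, bit18=0)
  nb #...#: next=.  (t=1,i=14, bit17=0)
  nb #....: next=.  (t=0,i=6, bit16=0)
  nb .####: next=#  (t=3,i=10, bit15=1)
  nb .###.: next=.  (t=0,i=3, bit14=0)
  nb .##.#: next=.  (t=1,i=8, bit13=0)
  nb .##..: next=#  (t=0,i=12, bit12=1)
  nb .#.##: next=#  (t=5,i=8, bit11=1)
  nb .#.#.: next=.  (t=1,i=11, bit10=0)
  nb .#..#: next=#  (t=4,i=7, bit9=1)
  nb .#...: next=.  (t=1,i=13, bit8=0)
  nb ..###: next=#  (t=0,i=2, bit7=1)
  nb ..##.: next=.  (t=0,i=11, bit6=0)
  nb ..#.#: next=#  (t=2,i=0, bit5=1)
  nb ..#..: next=#  (t=2,i=6, bit4=1)
  nb ...##: next=#  (t=0,i=1, bit3=1)
  nb ...#.: next=#  (t=2,i=5, bit2=1)
  nb ....#: next=.  (t=0,i=0, bit1=0)
  nb .....: next=#  (t=0,i=7, bit0=1)
  bits 11101000000000001001101010111101 = 3892353725

3892353725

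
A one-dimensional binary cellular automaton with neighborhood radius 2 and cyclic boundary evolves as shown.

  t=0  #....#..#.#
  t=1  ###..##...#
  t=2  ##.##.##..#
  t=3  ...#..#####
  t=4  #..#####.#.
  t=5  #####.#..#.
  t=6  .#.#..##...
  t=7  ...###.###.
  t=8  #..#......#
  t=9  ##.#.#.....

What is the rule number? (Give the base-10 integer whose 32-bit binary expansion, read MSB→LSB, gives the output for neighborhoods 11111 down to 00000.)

  ##### -> .   bit 31 = 0  t=3,i=8
  ####. -> #   bit 30 = 1  t=1,i=1
  ###.# -> .   bit 29 = 0  t=2,i=1
  ###.. -> .   bit 28 = 0  t=1,i=2
  ##.## -> .   bit 27 = 0  t=2,i=2
  ##.#. -> .   bit 26 = 0  t=4,i=8
  ##..# -> #   bit 25 = 1  t=1,i=3
  ##... -> #   bit 24 = 1  t=0,i=1
  #.### -> .   bit 23 = 0  t=5,i=0
  #.##. -> #   bit 22 = 1  t=0,i=10
  #.#.# -> #   bit 21 = 1  t=4,i=9
  #.#.. -> #   bit 20 = 1  t=4,i=0
  #..## -> #   bit 19 = 1  t=1,i=4
  #..#. -> .   bit 18 = 0  t=0,i=7
  #...# -> .   bit 17 = 0  t=1,i=8
  #.... -> #   bit 16 = 1  t=0,i=2
  .#### -> #   bit 15 = 1  t=1,i=0
  .###. -> .   bit 14 = 0  t=2,i=0
  .##.# -> .   bit 13 = 0  t=2,i=4
  .##.. -> #   bit 12 = 1  t=0,i=0
  .#.## -> .   bit 11 = 0  t=0,i=9
  .#.#. -> .   bit 10 = 0  t=4,i=10
  .#..# -> #   bit 9 = 1  t=0,i=6
  .#... -> .   bit 8 = 0  t=8,i=4
  ..### -> #   bit 7 = 1  t=1,i=10
  ..##. -> .   bit 6 = 0  t=1,i=5
  ..#.# -> .   bit 5 = 0  t=0,i=8
  ..#.. -> #   bit 4 = 1  t=0,i=5
  ...## -> .   bit 3 = 0  t=1,i=9
  ...#. -> .   bit 2 = 0  t=0,i=4
  ....# -> .   bit 1 = 0  t=0,i=3
  ..... -> .   bit 0 = 0  t=8,i=6
  bits 01000011011110011001001010010000 = 1132040848

1132040848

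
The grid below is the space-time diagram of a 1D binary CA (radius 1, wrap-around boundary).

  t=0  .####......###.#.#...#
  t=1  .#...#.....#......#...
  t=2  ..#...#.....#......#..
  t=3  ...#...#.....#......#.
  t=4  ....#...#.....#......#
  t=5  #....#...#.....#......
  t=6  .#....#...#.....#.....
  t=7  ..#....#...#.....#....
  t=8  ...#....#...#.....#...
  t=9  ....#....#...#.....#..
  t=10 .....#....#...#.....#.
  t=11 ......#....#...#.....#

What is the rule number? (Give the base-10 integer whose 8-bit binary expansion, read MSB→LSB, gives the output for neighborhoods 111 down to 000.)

24

  nb ###: next=.  (t=0,i=2, bit7=0)
  nb ##.: next=.  (t=0,i=4, bit6=0)
  nb #.#: next=.  (t=0,i=0, bit5=0)
  nb #..: next=#  (t=0,i=5, bit4=1)
  nb .##: next=#  (t=0,i=1, bit3=1)
  nb .#.: next=.  (t=0,i=15, bit2=0)
  nb ..#: next=.  (t=0,i=10, bit1=0)
  nb ...: next=.  (t=0,i=6, bit0=0)
  bits 00011000 = 24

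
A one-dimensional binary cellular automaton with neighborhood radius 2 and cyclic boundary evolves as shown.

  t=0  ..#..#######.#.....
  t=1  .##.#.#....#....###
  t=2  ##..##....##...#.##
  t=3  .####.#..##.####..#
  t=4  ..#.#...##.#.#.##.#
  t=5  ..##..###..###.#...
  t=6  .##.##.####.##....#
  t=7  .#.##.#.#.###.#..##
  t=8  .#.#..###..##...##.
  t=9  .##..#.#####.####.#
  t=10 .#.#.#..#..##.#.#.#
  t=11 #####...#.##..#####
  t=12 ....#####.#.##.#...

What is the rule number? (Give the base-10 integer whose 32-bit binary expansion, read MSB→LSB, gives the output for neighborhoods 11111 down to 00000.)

  #####|.  b31=0 t=0,i=7
  ####.|.  b30=0 t=0,i=10
  ###.#|#  b29=1 t=0,i=11
  ###..|#  b28=1 t=2,i=1
  ##.##|#  b27=1 t=1,i=0
  ##.#.|.  b26=0 t=0,i=12
  ##..#|#  b25=1 t=2,i=2
  ##...|#  b24=1 t=2,i=6
  #.###|.  b23=0 t=2,i=17
  #.##.|#  b22=1 t=1,i=1
  #.#.#|#  b21=1 t=1,i=4
  #.#..|.  b20=0 t=0,i=13
  #..##|#  b19=1 t=0,i=4
  #..#.|.  b18=0 t=3,i=17
  #...#|#  b17=1 t=2,i=13
  #....|.  b16=0 t=0,i=15
  .####|#  b15=1 t=0,i=6
  .###.|#  b14=1 t=1,i=17
  .##.#|.  b13=0 t=1,i=2
  .##..|.  b12=0 t=2,i=5
  .#.##|.  b11=0 t=2,i=16
  .#.#.|#  b10=1 t=1,i=5
  .#..#|.  b9=0 t=0,i=3
  .#...|.  b8=0 t=0,i=14
  ..###|.  b7=0 t=0,i=5
  ..##.|#  b6=1 t=2,i=4
  ..#.#|#  b5=1 t=2,i=15
  ..#..|#  b4=1 t=0,i=2
  ...##|#  b3=1 t=1,i=15
  ...#.|#  b2=1 t=0,i=1
  ....#|.  b1=0 t=0,i=0
  .....|#  b0=1 t=0,i=16
  bits 00111011011010101100010001111101 = 996852861

996852861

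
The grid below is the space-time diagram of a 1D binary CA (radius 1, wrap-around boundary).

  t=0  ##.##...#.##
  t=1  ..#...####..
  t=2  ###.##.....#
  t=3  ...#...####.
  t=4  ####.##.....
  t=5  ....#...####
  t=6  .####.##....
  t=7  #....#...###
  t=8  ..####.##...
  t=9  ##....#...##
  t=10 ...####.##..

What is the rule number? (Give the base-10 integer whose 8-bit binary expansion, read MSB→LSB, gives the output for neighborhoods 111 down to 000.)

39

  [7] ### => .  t=0,i=0
  [6] ##. => .  t=0,i=1
  [5] #.# => #  t=0,i=2
  [4] #.. => .  t=0,i=5
  [3] .## => .  t=0,i=3
  [2] .#. => #  t=0,i=8
  [1] ..# => #  t=0,i=7
  [0] ... => #  t=0,i=6
  bits 00100111 = 39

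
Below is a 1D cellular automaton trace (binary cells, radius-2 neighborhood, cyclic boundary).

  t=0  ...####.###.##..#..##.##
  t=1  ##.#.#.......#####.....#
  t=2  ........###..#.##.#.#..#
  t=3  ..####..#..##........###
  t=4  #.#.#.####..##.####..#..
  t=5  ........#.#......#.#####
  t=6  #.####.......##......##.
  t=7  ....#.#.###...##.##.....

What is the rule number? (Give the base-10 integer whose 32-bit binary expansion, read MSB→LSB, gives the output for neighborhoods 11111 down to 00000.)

3271955089

  ##### -> #   bit 31 = 1  t=1,i=15
  ####. -> #   bit 30 = 1  t=0,i=5
  ###.# -> .   bit 29 = 0  t=0,i=6
  ###.. -> .   bit 28 = 0  t=1,i=17
  ##.## -> .   bit 27 = 0  t=0,i=7
  ##.#. -> .   bit 26 = 0  t=1,i=2
  ##..# -> #   bit 25 = 1  t=0,i=14
  ##... -> #   bit 24 = 1  t=0,i=0
  #.### -> .   bit 23 = 0  t=0,i=8
  #.##. -> .   bit 22 = 0  t=0,i=12
  #.#.# -> .   bit 21 = 0  t=1,i=3
  #.#.. -> .   bit 20 = 0  t=1,i=5
  #..## -> .   bit 19 = 0  t=0,i=18
  #..#. -> #   bit 18 = 1  t=0,i=15
  #...# -> #   bit 17 = 1  t=0,i=1
  #.... -> .   bit 16 = 0  t=1,i=7
  .#### -> .   bit 15 = 0  t=0,i=4
  .###. -> .   bit 14 = 0  t=0,i=9
  .##.# -> .   bit 13 = 0  t=0,i=20
  .##.. -> #   bit 12 = 1  t=0,i=13
  .#.## -> .   bit 11 = 0  t=2,i=14
  .#.#. -> .   bit 10 = 0  t=1,i=4
  .#..# -> #   bit 9 = 1  t=0,i=17
  .#... -> .   bit 8 = 0  t=1,i=6
  ..### -> #   bit 7 = 1  t=0,i=3
  ..##. -> .   bit 6 = 0  t=0,i=19
  ..#.# -> .   bit 5 = 0  t=2,i=13
  ..#.. -> #   bit 4 = 1  t=0,i=16
  ...## -> .   bit 3 = 0  t=0,i=2
  ...#. -> .   bit 2 = 0  t=5,i=7
  ....# -> .   bit 1 = 0  t=1,i=11
  ..... -> #   bit 0 = 1  t=1,i=8
  bits 11000011000001100001001010010001 = 3271955089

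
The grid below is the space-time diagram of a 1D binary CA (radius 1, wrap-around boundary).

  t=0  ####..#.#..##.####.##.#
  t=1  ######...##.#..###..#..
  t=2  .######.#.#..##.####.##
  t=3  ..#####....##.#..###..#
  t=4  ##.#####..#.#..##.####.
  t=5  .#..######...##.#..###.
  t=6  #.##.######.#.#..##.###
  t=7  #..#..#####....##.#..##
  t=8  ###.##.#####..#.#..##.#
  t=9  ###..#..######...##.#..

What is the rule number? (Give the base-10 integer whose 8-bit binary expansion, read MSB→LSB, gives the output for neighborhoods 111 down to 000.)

  ### -> #   bit 7 = 1  t=0,i=0
  ##. -> #   bit 6 = 1  t=0,i=3
  #.# -> .   bit 5 = 0  t=0,i=7
  #.. -> #   bit 4 = 1  t=0,i=4
  .## -> .   bit 3 = 0  t=0,i=11
  .#. -> .   bit 2 = 0  t=0,i=6
  ..# -> #   bit 1 = 1  t=0,i=5
  ... -> .   bit 0 = 0  t=1,i=7
  bits 11010010 = 210

210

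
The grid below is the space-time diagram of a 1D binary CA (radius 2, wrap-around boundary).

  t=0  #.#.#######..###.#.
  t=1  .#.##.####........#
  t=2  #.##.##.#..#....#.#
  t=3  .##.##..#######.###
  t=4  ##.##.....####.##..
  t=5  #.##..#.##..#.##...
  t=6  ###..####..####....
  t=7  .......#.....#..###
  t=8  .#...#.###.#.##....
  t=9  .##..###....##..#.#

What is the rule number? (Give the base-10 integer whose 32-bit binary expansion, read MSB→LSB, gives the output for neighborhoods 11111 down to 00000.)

  nb #####: next=#  (t=0,i=6, bit31=1)
  nb ####.: next=#  (t=0,i=9, bit30=1)
  nb ###.#: next=.  (t=0,i=15, bit29=0)
  nb ###..: next=.  (t=0,i=10, bit28=0)
  nb ##.##: next=#  (t=1,i=5, bit27=1)
  nb ##.#.: next=.  (t=0,i=16, bit26=0)
  nb ##..#: next=.  (t=0,i=11, bit25=0)
  nb ##...: next=.  (t=1,i=10, bit24=0)
  nb #.###: next=#  (t=0,i=4, bit23=1)
  nb #.##.: next=#  (t=1,i=3, bit22=1)
  nb #.#.#: next=.  (t=0,i=0, bit21=0)
  nb #.#..: next=#  (t=2,i=8, bit20=1)
  nb #..##: next=.  (t=0,i=12, bit19=0)
  nb #..#.: next=#  (t=2,i=10, bit18=1)
  nb #...#: next=.  (t=5,i=17, bit17=0)
  nb #....: next=#  (t=1,i=11, bit16=1)
  nb .####: next=.  (t=0,i=5, bit15=0)
  nb .###.: next=.  (t=0,i=14, bit14=0)
  nb .##.#: next=.  (t=1,i=4, bit13=0)
  nb .##..: next=.  (t=3,i=5, bit12=0)
  nb .#.##: next=#  (t=0,i=3, bit11=1)
  nb .#.#.: next=#  (t=0,i=1, bit10=1)
  nb .#..#: next=#  (t=2,i=9, bit9=1)
  nb .#...: next=#  (t=2,i=12, bit8=1)
  nb ..###: next=.  (t=0,i=13, bit7=0)
  nb ..##.: next=#  (t=4,i=0, bit6=1)
  nb ..#.#: next=#  (t=1,i=18, bit5=1)
  nb ..#..: next=#  (t=2,i=11, bit4=1)
  nb ...##: next=#  (t=4,i=9, bit3=1)
  nb ...#.: next=.  (t=1,i=17, bit2=0)
  nb ....#: next=#  (t=1,i=16, bit1=1)
  nb .....: next=.  (t=1,i=12, bit0=0)
  bits 11001000110101010000111101111010 = 3369406330

3369406330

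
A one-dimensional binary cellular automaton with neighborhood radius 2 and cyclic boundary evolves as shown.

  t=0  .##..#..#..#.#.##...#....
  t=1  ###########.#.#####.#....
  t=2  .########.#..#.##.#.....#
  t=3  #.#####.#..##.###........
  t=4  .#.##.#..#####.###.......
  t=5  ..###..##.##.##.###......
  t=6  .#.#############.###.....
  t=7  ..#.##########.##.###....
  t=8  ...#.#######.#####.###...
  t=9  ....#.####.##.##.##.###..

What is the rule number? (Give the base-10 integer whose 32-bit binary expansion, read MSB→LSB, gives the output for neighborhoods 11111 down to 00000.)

  #####|#  b31=1 t=1,i=2
  ####.|.  b30=0 t=1,i=9
  ###.#|#  b29=1 t=1,i=10
  ###..|#  b28=1 t=3,i=16
  ##.##|#  b27=1 t=3,i=13
  ##.#.|.  b26=0 t=1,i=11
  ##..#|#  b25=1 t=0,i=3
  ##...|#  b24=1 t=0,i=17
  #.###|.  b23=0 t=1,i=14
  #.##.|#  b22=1 t=0,i=15
  #.#.#|.  b21=0 t=0,i=13
  #.#..|.  b20=0 t=1,i=20
  #..##|#  b19=1 t=3,i=10
  #..#.|#  b18=1 t=0,i=4
  #...#|#  b17=1 t=0,i=18
  #....|.  b16=0 t=0,i=22
  .####|#  b15=1 t=1,i=1
  .###.|#  b14=1 t=3,i=15
  .##.#|#  b13=1 t=2,i=16
  .##..|#  b12=1 t=0,i=2
  .#.##|#  b11=1 t=0,i=14
  .#.#.|#  b10=1 t=0,i=12
  .#..#|#  b9=1 t=0,i=6
  .#...|.  b8=0 t=0,i=21
  ..###|.  b7=0 t=1,i=0
  ..##.|#  b6=1 t=0,i=1
  ..#.#|.  b5=0 t=0,i=11
  ..#..|#  b4=1 t=0,i=5
  ...##|#  b3=1 t=0,i=0
  ...#.|.  b2=0 t=0,i=19
  ....#|.  b1=0 t=0,i=24
  .....|.  b0=0 t=0,i=23
  bits 10111011010011101111111001011000 = 3142516312

3142516312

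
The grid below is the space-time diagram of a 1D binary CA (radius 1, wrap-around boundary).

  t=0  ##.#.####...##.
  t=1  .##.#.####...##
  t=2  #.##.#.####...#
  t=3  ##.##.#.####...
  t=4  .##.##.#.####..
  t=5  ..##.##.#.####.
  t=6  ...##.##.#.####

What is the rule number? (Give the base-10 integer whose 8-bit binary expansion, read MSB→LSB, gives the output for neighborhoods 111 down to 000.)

  ###|#  b7=1 t=0,i=6
  ##.|#  b6=1 t=0,i=1
  #.#|#  b5=1 t=0,i=2
  #..|#  b4=1 t=0,i=9
  .##|.  b3=0 t=0,i=0
  .#.|.  b2=0 t=0,i=3
  ..#|.  b1=0 t=0,i=11
  ...|.  b0=0 t=0,i=10
  bits 11110000 = 240

240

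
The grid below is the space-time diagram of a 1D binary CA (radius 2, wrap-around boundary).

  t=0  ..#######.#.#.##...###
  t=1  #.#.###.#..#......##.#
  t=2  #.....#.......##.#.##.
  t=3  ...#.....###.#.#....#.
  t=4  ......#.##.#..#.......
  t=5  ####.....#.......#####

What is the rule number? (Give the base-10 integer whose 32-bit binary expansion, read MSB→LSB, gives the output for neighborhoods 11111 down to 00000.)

3120571529

  [31] ##### => #  t=0,i=4
  [30] ####. => .  t=0,i=7
  [29] ###.# => #  t=0,i=8
  [28] ###.. => #  t=0,i=21
  [27] ##.## => #  t=1,i=20
  [26] ##.#. => .  t=0,i=9
  [25] ##..# => #  t=0,i=0
  [24] ##... => .  t=0,i=16
  [23] #.### => .  t=1,i=4
  [22] #.##. => .  t=0,i=14
  [21] #.#.# => .  t=0,i=10
  [20] #.#.. => .  t=1,i=8
  [19] #..## => .  t=0,i=1
  [18] #..#. => .  t=1,i=10
  [17] #...# => .  t=0,i=17
  [16] #.... => .  t=1,i=13
  [15] .#### => .  t=0,i=3
  [14] .###. => .  t=0,i=20
  [13] .##.# => #  t=1,i=0
  [12] .##.. => .  t=0,i=15
  [11] .#.## => .  t=0,i=13
  [10] .#.#. => #  t=0,i=11
  [9] .#..# => .  t=1,i=9
  [8] .#... => .  t=1,i=12
  [7] ..### => #  t=0,i=2
  [6] ..##. => .  t=1,i=18
  [5] ..#.# => .  t=4,i=6
  [4] ..#.. => .  t=1,i=11
  [3] ...## => #  t=0,i=18
  [2] ...#. => .  t=2,i=5
  [1] ....# => .  t=1,i=16
  [0] ..... => #  t=1,i=14
  bits 10111010000000000010010010001001 = 3120571529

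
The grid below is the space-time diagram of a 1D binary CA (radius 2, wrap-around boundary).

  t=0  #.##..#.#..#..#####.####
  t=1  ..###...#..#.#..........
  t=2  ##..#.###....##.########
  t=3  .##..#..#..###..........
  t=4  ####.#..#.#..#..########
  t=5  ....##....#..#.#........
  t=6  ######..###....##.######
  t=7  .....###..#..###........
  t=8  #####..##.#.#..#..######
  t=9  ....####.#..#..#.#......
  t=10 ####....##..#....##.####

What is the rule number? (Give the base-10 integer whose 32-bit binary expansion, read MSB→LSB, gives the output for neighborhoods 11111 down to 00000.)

  [31] ##### => .  t=0,i=16
  [30] ####. => .  t=0,i=17
  [29] ###.# => .  t=0,i=0
  [28] ###.. => #  t=1,i=4
  [27] ##.## => .  t=0,i=1
  [26] ##.#. => #  t=4,i=4
  [25] ##..# => #  t=0,i=4
  [24] ##... => .  t=1,i=5
  [23] #.### => .  t=0,i=20
  [22] #.##. => #  t=0,i=2
  [21] #.#.# => .  t=8,i=10
  [20] #.#.. => #  t=0,i=8
  [19] #..## => #  t=0,i=13
  [18] #..#. => .  t=0,i=5
  [17] #...# => #  t=1,i=6
  [16] #.... => .  t=1,i=15
  [15] .#### => .  t=0,i=15
  [14] .###. => .  t=1,i=3
  [13] .##.# => .  t=2,i=14
  [12] .##.. => #  t=0,i=3
  [11] .#.## => #  t=2,i=5
  [10] .#.#. => .  t=0,i=7
  [9] .#..# => .  t=0,i=9
  [8] .#... => #  t=1,i=14
  [7] ..### => .  t=0,i=14
  [6] ..##. => #  t=2,i=13
  [5] ..#.# => .  t=0,i=6
  [4] ..#.. => #  t=0,i=11
  [3] ...## => #  t=1,i=1
  [2] ...#. => #  t=1,i=7
  [1] ....# => #  t=1,i=0
  [0] ..... => #  t=1,i=16
  bits 00010110010110100001100101011111 = 375003487

375003487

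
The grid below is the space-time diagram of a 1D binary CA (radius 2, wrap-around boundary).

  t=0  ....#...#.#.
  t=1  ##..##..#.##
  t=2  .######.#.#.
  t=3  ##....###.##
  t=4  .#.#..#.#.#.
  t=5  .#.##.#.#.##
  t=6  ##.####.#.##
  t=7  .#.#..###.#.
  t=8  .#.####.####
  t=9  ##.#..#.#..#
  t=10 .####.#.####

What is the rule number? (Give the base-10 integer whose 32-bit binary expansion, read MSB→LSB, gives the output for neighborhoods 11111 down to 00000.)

  ##### -> .   bit 31 = 0  t=2,i=3
  ####. -> .   bit 30 = 0  t=1,i=0
  ###.# -> #   bit 29 = 1  t=2,i=6
  ###.. -> #   bit 28 = 1  t=1,i=1
  ##.## -> .   bit 27 = 0  t=3,i=9
  ##.#. -> #   bit 26 = 1  t=2,i=7
  ##..# -> #   bit 25 = 1  t=1,i=2
  ##... -> .   bit 24 = 0  t=3,i=2
  #.### -> #   bit 23 = 1  t=1,i=10
  #.##. -> #   bit 22 = 1  t=5,i=3
  #.#.# -> #   bit 21 = 1  t=2,i=8
  #.#.. -> #   bit 20 = 1  t=0,i=10
  #..## -> #   bit 19 = 1  t=1,i=3
  #..#. -> .   bit 18 = 0  t=1,i=7
  #...# -> .   bit 17 = 0  t=0,i=6
  #.... -> #   bit 16 = 1  t=0,i=0
  .#### -> .   bit 15 = 0  t=1,i=11
  .###. -> .   bit 14 = 0  t=3,i=7
  .##.# -> #   bit 13 = 1  t=5,i=4
  .##.. -> #   bit 12 = 1  t=1,i=5
  .#.## -> .   bit 11 = 0  t=1,i=9
  .#.#. -> .   bit 10 = 0  t=0,i=9
  .#..# -> #   bit 9 = 1  t=2,i=11
  .#... -> #   bit 8 = 1  t=0,i=5
  ..### -> #   bit 7 = 1  t=2,i=1
  ..##. -> #   bit 6 = 1  t=1,i=4
  ..#.# -> #   bit 5 = 1  t=0,i=8
  ..#.. -> #   bit 4 = 1  t=0,i=4
  ...## -> .   bit 3 = 0  t=3,i=5
  ...#. -> .   bit 2 = 0  t=0,i=3
  ....# -> .   bit 1 = 0  t=0,i=2
  ..... -> #   bit 0 = 1  t=0,i=1
  bits 00110110111110010011001111110001 = 922301425

922301425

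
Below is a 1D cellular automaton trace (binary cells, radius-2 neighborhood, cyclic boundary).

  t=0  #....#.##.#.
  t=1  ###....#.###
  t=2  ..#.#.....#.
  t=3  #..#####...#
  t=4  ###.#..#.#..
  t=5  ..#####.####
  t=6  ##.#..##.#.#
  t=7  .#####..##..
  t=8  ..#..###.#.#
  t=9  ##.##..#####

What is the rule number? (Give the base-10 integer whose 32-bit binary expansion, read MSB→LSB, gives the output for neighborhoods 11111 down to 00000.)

1048549121

  nb #####: next=.  (t=1,i=0, bit31=0)
  nb ####.: next=.  (t=1,i=1, bit30=0)
  nb ###.#: next=#  (t=4,i=2, bit29=1)
  nb ###..: next=#  (t=1,i=2, bit28=1)
  nb ##.##: next=#  (t=5,i=7, bit27=1)
  nb ##.#.: next=#  (t=0,i=9, bit26=1)
  nb ##..#: next=#  (t=3,i=1, bit25=1)
  nb ##...: next=.  (t=1,i=3, bit24=0)
  nb #.###: next=.  (t=1,i=9, bit23=0)
  nb #.##.: next=#  (t=0,i=7, bit22=1)
  nb #.#.#: next=#  (t=0,i=10, bit21=1)
  nb #.#..: next=#  (t=0,i=0, bit20=1)
  nb #..##: next=#  (t=3,i=2, bit19=1)
  nb #..#.: next=#  (t=4,i=6, bit18=1)
  nb #...#: next=#  (t=2,i=0, bit17=1)
  nb #....: next=#  (t=0,i=2, bit16=1)
  nb .####: next=#  (t=1,i=10, bit15=1)
  nb .###.: next=.  (t=4,i=1, bit14=0)
  nb .##.#: next=.  (t=0,i=8, bit13=0)
  nb .##..: next=#  (t=3,i=0, bit12=1)
  nb .#.##: next=.  (t=0,i=6, bit11=0)
  nb .#.#.: next=#  (t=0,i=11, bit10=1)
  nb .#..#: next=#  (t=4,i=5, bit9=1)
  nb .#...: next=#  (t=0,i=1, bit8=1)
  nb ..###: next=.  (t=3,i=3, bit7=0)
  nb ..##.: next=.  (t=3,i=11, bit6=0)
  nb ..#.#: next=.  (t=0,i=5, bit5=0)
  nb ..#..: next=.  (t=2,i=10, bit4=0)
  nb ...##: next=.  (t=3,i=10, bit3=0)
  nb ...#.: next=.  (t=0,i=4, bit2=0)
  nb ....#: next=.  (t=0,i=3, bit1=0)
  nb .....: next=#  (t=2,i=7, bit0=1)
  bits 00111110011111111001011100000001 = 1048549121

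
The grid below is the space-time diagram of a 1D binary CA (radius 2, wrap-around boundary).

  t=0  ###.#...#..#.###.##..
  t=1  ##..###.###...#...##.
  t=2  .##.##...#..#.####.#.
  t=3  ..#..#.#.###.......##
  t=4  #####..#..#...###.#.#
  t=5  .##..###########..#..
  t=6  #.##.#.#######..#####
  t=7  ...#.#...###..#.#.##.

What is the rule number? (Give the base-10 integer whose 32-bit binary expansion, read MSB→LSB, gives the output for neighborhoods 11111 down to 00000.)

  #####|#  b31=1 t=4,i=1
  ####.|.  b30=0 t=2,i=16
  ###.#|.  b29=0 t=0,i=2
  ###..|.  b28=0 t=1,i=10
  ##.##|.  b27=0 t=0,i=16
  ##.#.|.  b26=0 t=0,i=3
  ##..#|#  b25=1 t=0,i=19
  ##...|.  b24=0 t=1,i=11
  #.###|.  b23=0 t=0,i=13
  #.##.|.  b22=0 t=0,i=17
  #.#.#|#  b21=1 t=3,i=7
  #.#..|#  b20=1 t=0,i=4
  #..##|.  b19=0 t=0,i=20
  #..#.|#  b18=1 t=0,i=10
  #...#|#  b17=1 t=0,i=6
  #....|.  b16=0 t=3,i=13
  .####|.  b15=0 t=2,i=15
  .###.|#  b14=1 t=0,i=1
  .##.#|#  b13=1 t=1,i=19
  .##..|#  b12=1 t=0,i=18
  .#.##|.  b11=0 t=0,i=12
  .#.#.|.  b10=0 t=3,i=6
  .#..#|#  b9=1 t=0,i=9
  .#...|#  b8=1 t=0,i=5
  ..###|#  b7=1 t=0,i=0
  ..##.|.  b6=0 t=1,i=18
  ..#.#|.  b5=0 t=0,i=11
  ..#..|#  b4=1 t=0,i=8
  ...##|#  b3=1 t=1,i=17
  ...#.|.  b2=0 t=0,i=7
  ....#|.  b1=0 t=3,i=17
  .....|#  b0=1 t=3,i=14
  bits 10000010001101100111001110011001 = 2184606617

2184606617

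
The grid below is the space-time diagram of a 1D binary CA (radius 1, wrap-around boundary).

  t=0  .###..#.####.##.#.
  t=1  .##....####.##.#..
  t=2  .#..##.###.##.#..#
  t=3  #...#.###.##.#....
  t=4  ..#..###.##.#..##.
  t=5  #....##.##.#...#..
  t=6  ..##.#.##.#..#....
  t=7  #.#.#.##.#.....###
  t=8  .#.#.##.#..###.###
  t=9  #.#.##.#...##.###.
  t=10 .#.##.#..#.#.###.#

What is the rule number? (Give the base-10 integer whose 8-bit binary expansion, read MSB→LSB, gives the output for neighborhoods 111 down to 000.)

  [7] ### => #  t=0,i=2
  [6] ##. => .  t=0,i=3
  [5] #.# => #  t=0,i=7
  [4] #.. => .  t=0,i=4
  [3] .## => #  t=0,i=1
  [2] .#. => .  t=0,i=6
  [1] ..# => .  t=0,i=0
  [0] ... => #  t=1,i=4
  bits 10101001 = 169

169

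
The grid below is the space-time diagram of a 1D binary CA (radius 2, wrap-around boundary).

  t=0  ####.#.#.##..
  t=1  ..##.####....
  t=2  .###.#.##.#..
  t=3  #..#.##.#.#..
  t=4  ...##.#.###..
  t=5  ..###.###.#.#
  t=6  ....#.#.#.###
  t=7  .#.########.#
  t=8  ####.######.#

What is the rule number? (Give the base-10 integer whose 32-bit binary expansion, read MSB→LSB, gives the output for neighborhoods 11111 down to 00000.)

  [31] ##### => #  t=7,i=5
  [30] ####. => #  t=0,i=2
  [29] ###.# => #  t=0,i=3
  [28] ###.. => #  t=1,i=8
  [27] ##.## => .  t=1,i=4
  [26] ##.#. => .  t=0,i=4
  [25] ##..# => .  t=0,i=11
  [24] ##... => .  t=1,i=9
  [23] #.### => #  t=1,i=5
  [22] #.##. => .  t=0,i=9
  [21] #.#.# => #  t=0,i=5
  [20] #.#.. => #  t=2,i=10
  [19] #..## => .  t=0,i=12
  [18] #..#. => .  t=3,i=2
  [17] #...# => .  t=2,i=12
  [16] #.... => #  t=1,i=10
  [15] .#### => .  t=0,i=1
  [14] .###. => .  t=2,i=2
  [13] .##.# => #  t=1,i=3
  [12] .##.. => .  t=0,i=10
  [11] .#.## => #  t=0,i=8
  [10] .#.#. => #  t=0,i=6
  [9] .#..# => .  t=3,i=1
  [8] .#... => .  t=2,i=11
  [7] ..### => .  t=0,i=0
  [6] ..##. => #  t=1,i=2
  [5] ..#.# => #  t=3,i=3
  [4] ..#.. => .  t=3,i=0
  [3] ...## => #  t=1,i=1
  [2] ...#. => #  t=6,i=3
  [1] ....# => .  t=1,i=0
  [0] ..... => .  t=1,i=11
  bits 11110000101100010010110001101100 = 4038143084

4038143084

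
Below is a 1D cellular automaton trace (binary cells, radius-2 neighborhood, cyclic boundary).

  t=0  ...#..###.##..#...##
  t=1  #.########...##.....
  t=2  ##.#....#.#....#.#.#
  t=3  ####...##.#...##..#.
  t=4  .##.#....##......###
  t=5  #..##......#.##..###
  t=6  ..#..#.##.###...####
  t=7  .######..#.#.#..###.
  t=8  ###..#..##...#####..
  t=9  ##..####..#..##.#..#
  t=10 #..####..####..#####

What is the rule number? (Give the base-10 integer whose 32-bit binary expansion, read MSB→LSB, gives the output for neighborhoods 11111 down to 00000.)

1830603445

  [31] ##### => .  t=1,i=4
  [30] ####. => #  t=1,i=8
  [29] ###.# => #  t=0,i=8
  [28] ###.. => .  t=1,i=9
  [27] ##.## => #  t=0,i=9
  [26] ##.#. => #  t=2,i=2
  [25] ##..# => .  t=0,i=12
  [24] ##... => #  t=0,i=0
  [23] #.### => .  t=1,i=2
  [22] #.##. => .  t=0,i=10
  [21] #.#.# => .  t=2,i=17
  [20] #.#.. => #  t=2,i=3
  [19] #..## => #  t=0,i=5
  [18] #..#. => #  t=0,i=13
  [17] #...# => .  t=0,i=1
  [16] #.... => .  t=1,i=16
  [15] .#### => #  t=1,i=3
  [14] .###. => #  t=0,i=7
  [13] .##.# => .  t=3,i=8
  [12] .##.. => .  t=0,i=11
  [11] .#.## => #  t=1,i=1
  [10] .#.#. => .  t=2,i=9
  [9] .#..# => #  t=0,i=4
  [8] .#... => .  t=0,i=15
  [7] ..### => #  t=0,i=6
  [6] ..##. => .  t=0,i=18
  [5] ..#.# => #  t=1,i=0
  [4] ..#.. => #  t=0,i=3
  [3] ...## => .  t=0,i=17
  [2] ...#. => #  t=0,i=2
  [1] ....# => .  t=1,i=18
  [0] ..... => #  t=1,i=17
  bits 01101101000111001100101010110101 = 1830603445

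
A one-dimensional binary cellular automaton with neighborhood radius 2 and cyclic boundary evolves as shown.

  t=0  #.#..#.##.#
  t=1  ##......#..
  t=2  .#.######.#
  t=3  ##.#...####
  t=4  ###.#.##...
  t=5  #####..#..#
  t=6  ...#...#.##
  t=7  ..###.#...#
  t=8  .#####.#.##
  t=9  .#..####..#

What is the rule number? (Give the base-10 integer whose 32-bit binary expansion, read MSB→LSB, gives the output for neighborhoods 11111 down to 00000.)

  [31] ##### => .  t=2,i=5
  [30] ####. => #  t=2,i=7
  [29] ###.# => #  t=2,i=8
  [28] ###.. => .  t=5,i=4
  [27] ##.## => .  t=0,i=9
  [26] ##.#. => #  t=0,i=1
  [25] ##..# => .  t=5,i=5
  [24] ##... => .  t=1,i=2
  [23] #.### => #  t=2,i=3
  [22] #.##. => .  t=0,i=7
  [21] #.#.# => #  t=2,i=1
  [20] #.#.. => .  t=0,i=2
  [19] #..## => #  t=1,i=10
  [18] #..#. => .  t=0,i=4
  [17] #...# => .  t=3,i=5
  [16] #.... => #  t=1,i=3
  [15] .#### => .  t=2,i=4
  [14] .###. => #  t=4,i=1
  [13] .##.# => #  t=0,i=0
  [12] .##.. => #  t=1,i=1
  [11] .#.## => .  t=0,i=6
  [10] .#.#. => #  t=2,i=0
  [9] .#..# => .  t=0,i=3
  [8] .#... => #  t=3,i=4
  [7] ..### => #  t=3,i=7
  [6] ..##. => .  t=1,i=0
  [5] ..#.# => .  t=0,i=5
  [4] ..#.. => #  t=1,i=8
  [3] ...## => #  t=3,i=6
  [2] ...#. => #  t=1,i=7
  [1] ....# => #  t=1,i=6
  [0] ..... => #  t=1,i=4
  bits 01100100101010010111010110011111 = 1688827295

1688827295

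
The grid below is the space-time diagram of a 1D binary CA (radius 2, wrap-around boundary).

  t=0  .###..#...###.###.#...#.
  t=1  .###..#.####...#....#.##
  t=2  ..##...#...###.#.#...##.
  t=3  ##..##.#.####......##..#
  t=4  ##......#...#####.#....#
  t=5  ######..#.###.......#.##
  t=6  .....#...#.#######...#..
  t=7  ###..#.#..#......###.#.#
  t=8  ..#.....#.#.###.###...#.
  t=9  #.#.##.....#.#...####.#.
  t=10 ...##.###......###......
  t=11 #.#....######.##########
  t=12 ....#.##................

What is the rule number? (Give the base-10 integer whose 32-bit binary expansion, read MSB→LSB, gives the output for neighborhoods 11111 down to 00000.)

289622681

  ##### -> .   bit 31 = 0  t=4,i=14
  ####. -> .   bit 30 = 0  t=1,i=10
  ###.# -> .   bit 29 = 0  t=0,i=12
  ###.. -> #   bit 28 = 1  t=0,i=3
  ##.## -> .   bit 27 = 0  t=0,i=13
  ##.#. -> .   bit 26 = 0  t=0,i=17
  ##..# -> .   bit 25 = 0  t=0,i=4
  ##... -> #   bit 24 = 1  t=1,i=12
  #.### -> .   bit 23 = 0  t=0,i=14
  #.##. -> #   bit 22 = 1  t=1,i=22
  #.#.# -> .   bit 21 = 0  t=2,i=15
  #.#.. -> .   bit 20 = 0  t=0,i=18
  #..## -> .   bit 19 = 0  t=0,i=0
  #..#. -> .   bit 18 = 0  t=0,i=5
  #...# -> #   bit 17 = 1  t=0,i=8
  #.... -> #   bit 16 = 1  t=1,i=17
  .#### -> .   bit 15 = 0  t=1,i=9
  .###. -> #   bit 14 = 1  t=0,i=2
  .##.# -> .   bit 13 = 0  t=1,i=23
  .##.. -> .   bit 12 = 0  t=2,i=3
  .#.## -> #   bit 11 = 1  t=1,i=7
  .#.#. -> .   bit 10 = 0  t=2,i=16
  .#..# -> #   bit 9 = 1  t=0,i=23
  .#... -> .   bit 8 = 0  t=0,i=7
  ..### -> #   bit 7 = 1  t=0,i=1
  ..##. -> .   bit 6 = 0  t=2,i=2
  ..#.# -> .   bit 5 = 0  t=1,i=6
  ..#.. -> #   bit 4 = 1  t=0,i=6
  ...## -> #   bit 3 = 1  t=0,i=9
  ...#. -> .   bit 2 = 0  t=0,i=21
  ....# -> .   bit 1 = 0  t=1,i=18
  ..... -> #   bit 0 = 1  t=3,i=15
  bits 00010001010000110100101010011001 = 289622681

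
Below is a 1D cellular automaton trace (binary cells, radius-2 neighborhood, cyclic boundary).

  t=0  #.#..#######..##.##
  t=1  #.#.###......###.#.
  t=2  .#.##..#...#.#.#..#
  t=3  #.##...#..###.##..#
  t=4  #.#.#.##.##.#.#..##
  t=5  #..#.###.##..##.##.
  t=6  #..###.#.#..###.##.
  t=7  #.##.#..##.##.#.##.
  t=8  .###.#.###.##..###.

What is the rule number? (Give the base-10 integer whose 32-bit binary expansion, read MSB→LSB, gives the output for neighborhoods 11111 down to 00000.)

  [31] ##### => .  t=0,i=7
  [30] ####. => .  t=0,i=10
  [29] ###.# => #  t=0,i=0
  [28] ###.. => .  t=0,i=11
  [27] ##.## => .  t=0,i=16
  [26] ##.#. => .  t=0,i=1
  [25] ##..# => .  t=0,i=12
  [24] ##... => #  t=1,i=7
  [23] #.### => #  t=0,i=17
  [22] #.##. => #  t=2,i=3
  [21] #.#.# => .  t=1,i=0
  [20] #.#.. => #  t=0,i=2
  [19] #..## => #  t=0,i=4
  [18] #..#. => .  t=2,i=6
  [17] #...# => .  t=2,i=9
  [16] #.... => .  t=1,i=8
  [15] .#### => #  t=0,i=6
  [14] .###. => .  t=0,i=18
  [13] .##.# => #  t=0,i=15
  [12] .##.. => .  t=2,i=4
  [11] .#.## => #  t=1,i=3
  [10] .#.#. => #  t=1,i=1
  [9] .#..# => .  t=0,i=3
  [8] .#... => .  t=2,i=8
  [7] ..### => #  t=0,i=5
  [6] ..##. => #  t=0,i=14
  [5] ..#.# => #  t=2,i=11
  [4] ..#.. => #  t=2,i=7
  [3] ...## => .  t=1,i=12
  [2] ...#. => #  t=2,i=10
  [1] ....# => #  t=1,i=11
  [0] ..... => .  t=1,i=9
  bits 00100001110110001010110011110110 = 567848182

567848182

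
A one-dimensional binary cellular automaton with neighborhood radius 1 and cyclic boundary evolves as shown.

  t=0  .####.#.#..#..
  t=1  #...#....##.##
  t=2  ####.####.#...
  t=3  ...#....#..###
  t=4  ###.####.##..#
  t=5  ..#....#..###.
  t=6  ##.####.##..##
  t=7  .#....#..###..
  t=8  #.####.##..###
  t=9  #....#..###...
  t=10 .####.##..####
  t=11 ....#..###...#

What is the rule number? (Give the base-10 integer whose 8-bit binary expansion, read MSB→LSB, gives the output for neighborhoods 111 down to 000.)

  [7] ### => .  t=0,i=2
  [6] ##. => #  t=0,i=4
  [5] #.# => .  t=0,i=5
  [4] #.. => #  t=0,i=9
  [3] .## => .  t=0,i=1
  [2] .#. => .  t=0,i=6
  [1] ..# => #  t=0,i=0
  [0] ... => #  t=0,i=13
  bits 01010011 = 83

83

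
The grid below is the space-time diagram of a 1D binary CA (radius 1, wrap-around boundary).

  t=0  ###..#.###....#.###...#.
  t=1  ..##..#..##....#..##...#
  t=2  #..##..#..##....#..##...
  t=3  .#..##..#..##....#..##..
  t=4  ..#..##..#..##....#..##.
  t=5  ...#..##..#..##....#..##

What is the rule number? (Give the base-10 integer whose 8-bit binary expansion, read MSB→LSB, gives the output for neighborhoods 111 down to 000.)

112

  nb ###: next=.  (t=0,i=1, bit7=0)
  nb ##.: next=#  (t=0,i=2, bit6=1)
  nb #.#: next=#  (t=0,i=6, bit5=1)
  nb #..: next=#  (t=0,i=3, bit4=1)
  nb .##: next=.  (t=0,i=0, bit3=0)
  nb .#.: next=.  (t=0,i=5, bit2=0)
  nb ..#: next=.  (t=0,i=4, bit1=0)
  nb ...: next=.  (t=0,i=11, bit0=0)
  bits 01110000 = 112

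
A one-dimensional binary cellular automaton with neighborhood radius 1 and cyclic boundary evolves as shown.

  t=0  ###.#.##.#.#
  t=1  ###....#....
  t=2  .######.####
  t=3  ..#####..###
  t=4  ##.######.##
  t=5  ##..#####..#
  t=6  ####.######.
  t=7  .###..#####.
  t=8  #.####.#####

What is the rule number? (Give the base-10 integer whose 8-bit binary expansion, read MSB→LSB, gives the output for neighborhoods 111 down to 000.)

  nb ###: next=#  (t=0,i=0, bit7=1)
  nb ##.: next=#  (t=0,i=2, bit6=1)
  nb #.#: next=.  (t=0,i=3, bit5=0)
  nb #..: next=#  (t=1,i=3, bit4=1)
  nb .##: next=.  (t=0,i=6, bit3=0)
  nb .#.: next=.  (t=0,i=4, bit2=0)
  nb ..#: next=#  (t=1,i=6, bit1=1)
  nb ...: next=#  (t=1,i=4, bit0=1)
  bits 11010011 = 211

211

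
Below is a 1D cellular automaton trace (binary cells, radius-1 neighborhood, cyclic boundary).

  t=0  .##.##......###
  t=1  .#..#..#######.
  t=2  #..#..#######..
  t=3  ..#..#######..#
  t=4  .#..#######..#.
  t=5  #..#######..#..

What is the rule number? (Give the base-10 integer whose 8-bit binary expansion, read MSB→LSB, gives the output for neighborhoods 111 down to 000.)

  ### -> #   bit 7 = 1  t=0,i=13
  ##. -> .   bit 6 = 0  t=0,i=2
  #.# -> .   bit 5 = 0  t=0,i=0
  #.. -> .   bit 4 = 0  t=0,i=6
  .## -> #   bit 3 = 1  t=0,i=1
  .#. -> .   bit 2 = 0  t=1,i=1
  ..# -> #   bit 1 = 1  t=0,i=11
  ... -> #   bit 0 = 1  t=0,i=7
  bits 10001011 = 139

139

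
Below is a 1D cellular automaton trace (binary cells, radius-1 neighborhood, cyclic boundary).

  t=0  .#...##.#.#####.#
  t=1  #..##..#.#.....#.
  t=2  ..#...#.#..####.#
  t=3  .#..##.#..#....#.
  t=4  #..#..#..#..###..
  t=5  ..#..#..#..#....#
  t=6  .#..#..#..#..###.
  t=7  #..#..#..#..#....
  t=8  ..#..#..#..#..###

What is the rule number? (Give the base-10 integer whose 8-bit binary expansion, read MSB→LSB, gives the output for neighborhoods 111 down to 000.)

  ### -> .   bit 7 = 0  t=0,i=11
  ##. -> .   bit 6 = 0  t=0,i=6
  #.# -> #   bit 5 = 1  t=0,i=0
  #.. -> .   bit 4 = 0  t=0,i=2
  .## -> .   bit 3 = 0  t=0,i=5
  .#. -> .   bit 2 = 0  t=0,i=1
  ..# -> #   bit 1 = 1  t=0,i=4
  ... -> #   bit 0 = 1  t=0,i=3
  bits 00100011 = 35

35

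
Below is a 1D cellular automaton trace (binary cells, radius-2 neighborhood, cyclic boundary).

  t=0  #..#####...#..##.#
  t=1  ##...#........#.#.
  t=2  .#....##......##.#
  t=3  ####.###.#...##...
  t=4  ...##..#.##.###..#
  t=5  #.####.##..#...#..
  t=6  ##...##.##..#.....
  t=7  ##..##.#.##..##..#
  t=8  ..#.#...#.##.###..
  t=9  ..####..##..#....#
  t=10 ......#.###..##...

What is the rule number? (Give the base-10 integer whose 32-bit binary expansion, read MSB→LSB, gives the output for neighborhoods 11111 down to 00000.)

2853248360

  ##### -> #   bit 31 = 1  t=0,i=5
  ####. -> .   bit 30 = 0  t=0,i=6
  ###.# -> #   bit 29 = 1  t=3,i=3
  ###.. -> .   bit 28 = 0  t=0,i=7
  ##.## -> #   bit 27 = 1  t=0,i=16
  ##.#. -> .   bit 26 = 0  t=2,i=16
  ##..# -> #   bit 25 = 1  t=0,i=1
  ##... -> .   bit 24 = 0  t=0,i=8
  #.### -> .   bit 23 = 0  t=3,i=5
  #.##. -> .   bit 22 = 0  t=0,i=17
  #.#.# -> .   bit 21 = 0  t=1,i=16
  #.#.. -> #   bit 20 = 1  t=2,i=1
  #..## -> .   bit 19 = 0  t=0,i=2
  #..#. -> .   bit 18 = 0  t=4,i=6
  #...# -> .   bit 17 = 0  t=0,i=9
  #.... -> #   bit 16 = 1  t=1,i=7
  .#### -> .   bit 15 = 0  t=0,i=4
  .###. -> .   bit 14 = 0  t=3,i=6
  .##.# -> .   bit 13 = 0  t=0,i=15
  .##.. -> #   bit 12 = 1  t=0,i=0
  .#.## -> #   bit 11 = 1  t=1,i=17
  .#.#. -> #   bit 10 = 1  t=1,i=15
  .#..# -> .   bit 9 = 0  t=0,i=12
  .#... -> #   bit 8 = 1  t=1,i=6
  ..### -> .   bit 7 = 0  t=0,i=3
  ..##. -> #   bit 6 = 1  t=0,i=14
  ..#.# -> #   bit 5 = 1  t=1,i=14
  ..#.. -> .   bit 4 = 0  t=0,i=11
  ...## -> #   bit 3 = 1  t=2,i=5
  ...#. -> .   bit 2 = 0  t=0,i=10
  ....# -> .   bit 1 = 0  t=1,i=12
  ..... -> .   bit 0 = 0  t=1,i=8
  bits 10101010000100010001110101101000 = 2853248360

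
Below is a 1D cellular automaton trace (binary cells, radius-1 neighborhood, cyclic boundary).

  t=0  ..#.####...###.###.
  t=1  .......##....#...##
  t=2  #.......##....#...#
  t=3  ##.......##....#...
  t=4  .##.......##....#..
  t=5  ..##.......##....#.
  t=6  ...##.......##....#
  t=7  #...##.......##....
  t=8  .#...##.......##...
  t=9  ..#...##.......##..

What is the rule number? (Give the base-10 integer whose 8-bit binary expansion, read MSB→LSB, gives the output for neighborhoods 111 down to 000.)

80

  [7] ### => .  t=0,i=5
  [6] ##. => #  t=0,i=7
  [5] #.# => .  t=0,i=3
  [4] #.. => #  t=0,i=8
  [3] .## => .  t=0,i=4
  [2] .#. => .  t=0,i=2
  [1] ..# => .  t=0,i=1
  [0] ... => .  t=0,i=0
  bits 01010000 = 80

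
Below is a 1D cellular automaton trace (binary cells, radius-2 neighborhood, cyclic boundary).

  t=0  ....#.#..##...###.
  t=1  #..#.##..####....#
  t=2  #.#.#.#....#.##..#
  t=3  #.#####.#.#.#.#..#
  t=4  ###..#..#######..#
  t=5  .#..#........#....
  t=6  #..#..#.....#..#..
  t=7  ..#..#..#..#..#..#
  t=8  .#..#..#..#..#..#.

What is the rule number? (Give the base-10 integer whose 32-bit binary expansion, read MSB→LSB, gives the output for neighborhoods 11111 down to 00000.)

1236745284

  #####|.  b31=0 t=3,i=4
  ####.|#  b30=1 t=1,i=11
  ###.#|.  b29=0 t=3,i=6
  ###..|.  b28=0 t=0,i=16
  ##.##|#  b27=1 t=3,i=1
  ##.#.|.  b26=0 t=2,i=1
  ##..#|.  b25=0 t=1,i=1
  ##...|#  b24=1 t=0,i=11
  #.###|#  b23=1 t=3,i=2
  #.##.|.  b22=0 t=1,i=5
  #.#.#|#  b21=1 t=2,i=2
  #.#..|#  b20=1 t=0,i=6
  #..##|.  b19=0 t=0,i=8
  #..#.|#  b18=1 t=1,i=2
  #...#|#  b17=1 t=0,i=12
  #....|#  b16=1 t=0,i=0
  .####|.  b15=0 t=1,i=10
  .###.|.  b14=0 t=0,i=15
  .##.#|#  b13=1 t=2,i=0
  .##..|#  b12=1 t=0,i=10
  .#.##|#  b11=1 t=1,i=4
  .#.#.|#  b10=1 t=0,i=5
  .#..#|.  b9=0 t=0,i=7
  .#...|.  b8=0 t=2,i=7
  ..###|.  b7=0 t=0,i=14
  ..##.|#  b6=1 t=0,i=9
  ..#.#|.  b5=0 t=0,i=4
  ..#..|.  b4=0 t=4,i=5
  ...##|.  b3=0 t=0,i=13
  ...#.|#  b2=1 t=0,i=3
  ....#|.  b1=0 t=0,i=2
  .....|.  b0=0 t=0,i=1
  bits 01001001101101110011110001000100 = 1236745284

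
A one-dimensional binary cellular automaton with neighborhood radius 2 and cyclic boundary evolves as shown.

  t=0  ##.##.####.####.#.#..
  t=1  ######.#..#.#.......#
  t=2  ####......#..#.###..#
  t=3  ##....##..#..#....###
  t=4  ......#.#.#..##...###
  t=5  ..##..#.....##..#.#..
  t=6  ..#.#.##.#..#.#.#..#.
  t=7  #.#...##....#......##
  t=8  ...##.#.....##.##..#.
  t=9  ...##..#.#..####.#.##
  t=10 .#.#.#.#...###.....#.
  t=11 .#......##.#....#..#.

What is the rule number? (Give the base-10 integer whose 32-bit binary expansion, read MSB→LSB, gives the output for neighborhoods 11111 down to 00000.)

  #####|#  b31=1 t=1,i=1
  ####.|.  b30=0 t=0,i=8
  ###.#|.  b29=0 t=0,i=9
  ###..|.  b28=0 t=2,i=3
  ##.##|#  b27=1 t=0,i=2
  ##.#.|.  b26=0 t=0,i=15
  ##..#|#  b25=1 t=2,i=18
  ##...|.  b24=0 t=2,i=4
  #.###|.  b23=0 t=0,i=6
  #.##.|#  b22=1 t=0,i=3
  #.#.#|.  b21=0 t=0,i=16
  #.#..|.  b20=0 t=0,i=18
  #..##|#  b19=1 t=0,i=20
  #..#.|.  b18=0 t=1,i=9
  #...#|#  b17=1 t=4,i=16
  #....|.  b16=0 t=1,i=14
  .####|#  b15=1 t=0,i=7
  .###.|.  b14=0 t=2,i=16
  .##.#|#  b13=1 t=0,i=1
  .##..|.  b12=0 t=3,i=7
  .#.##|.  b11=0 t=2,i=14
  .#.#.|.  b10=0 t=0,i=17
  .#..#|.  b9=0 t=0,i=19
  .#...|#  b8=1 t=1,i=13
  ..###|#  b7=1 t=1,i=20
  ..##.|#  b6=1 t=0,i=0
  ..#.#|#  b5=1 t=1,i=10
  ..#..|#  b4=1 t=2,i=10
  ...##|.  b3=0 t=1,i=19
  ...#.|.  b2=0 t=2,i=9
  ....#|.  b1=0 t=1,i=18
  .....|#  b0=1 t=1,i=15
  bits 10001010010010101010000111110001 = 2320146929

2320146929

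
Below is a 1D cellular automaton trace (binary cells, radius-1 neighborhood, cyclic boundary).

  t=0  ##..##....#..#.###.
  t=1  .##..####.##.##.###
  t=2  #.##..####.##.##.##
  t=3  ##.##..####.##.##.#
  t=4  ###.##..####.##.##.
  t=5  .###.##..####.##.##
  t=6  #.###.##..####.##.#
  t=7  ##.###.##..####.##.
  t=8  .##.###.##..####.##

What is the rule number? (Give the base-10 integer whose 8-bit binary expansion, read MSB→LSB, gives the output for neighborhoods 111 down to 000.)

  ###|#  b7=1 t=0,i=16
  ##.|#  b6=1 t=0,i=1
  #.#|#  b5=1 t=0,i=14
  #..|#  b4=1 t=0,i=2
  .##|.  b3=0 t=0,i=0
  .#.|#  b2=1 t=0,i=10
  ..#|.  b1=0 t=0,i=3
  ...|#  b0=1 t=0,i=7
  bits 11110101 = 245

245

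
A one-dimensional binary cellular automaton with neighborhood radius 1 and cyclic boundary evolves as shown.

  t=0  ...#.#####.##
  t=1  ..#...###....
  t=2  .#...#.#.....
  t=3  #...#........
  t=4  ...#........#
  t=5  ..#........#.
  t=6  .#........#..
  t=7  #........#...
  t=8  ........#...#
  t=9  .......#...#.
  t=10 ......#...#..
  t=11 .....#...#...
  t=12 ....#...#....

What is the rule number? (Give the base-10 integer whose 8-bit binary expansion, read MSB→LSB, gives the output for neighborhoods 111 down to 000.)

130

  [7] ### => #  t=0,i=6
  [6] ##. => .  t=0,i=9
  [5] #.# => .  t=0,i=4
  [4] #.. => .  t=0,i=0
  [3] .## => .  t=0,i=5
  [2] .#. => .  t=0,i=3
  [1] ..# => #  t=0,i=2
  [0] ... => .  t=0,i=1
  bits 10000010 = 130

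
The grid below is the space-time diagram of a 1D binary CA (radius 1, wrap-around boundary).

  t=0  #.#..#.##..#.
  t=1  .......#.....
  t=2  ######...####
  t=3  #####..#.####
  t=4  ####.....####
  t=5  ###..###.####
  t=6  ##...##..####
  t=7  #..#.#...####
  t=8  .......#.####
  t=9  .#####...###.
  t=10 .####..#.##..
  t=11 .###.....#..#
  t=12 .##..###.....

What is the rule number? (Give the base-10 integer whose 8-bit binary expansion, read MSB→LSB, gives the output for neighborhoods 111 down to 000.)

137

  nb ###: next=#  (t=2,i=0, bit7=1)
  nb ##.: next=.  (t=0,i=8, bit6=0)
  nb #.#: next=.  (t=0,i=1, bit5=0)
  nb #..: next=.  (t=0,i=3, bit4=0)
  nb .##: next=#  (t=0,i=7, bit3=1)
  nb .#.: next=.  (t=0,i=0, bit2=0)
  nb ..#: next=.  (t=0,i=4, bit1=0)
  nb ...: next=#  (t=1,i=0, bit0=1)
  bits 10001001 = 137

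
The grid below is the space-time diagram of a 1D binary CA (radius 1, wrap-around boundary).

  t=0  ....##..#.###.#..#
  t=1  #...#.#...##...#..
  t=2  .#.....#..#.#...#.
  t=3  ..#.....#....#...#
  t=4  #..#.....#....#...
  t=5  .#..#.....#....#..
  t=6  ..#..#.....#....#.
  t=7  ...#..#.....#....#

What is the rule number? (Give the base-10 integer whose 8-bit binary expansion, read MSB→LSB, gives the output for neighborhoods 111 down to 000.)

152

  ###|#  b7=1 t=0,i=11
  ##.|.  b6=0 t=0,i=5
  #.#|.  b5=0 t=0,i=9
  #..|#  b4=1 t=0,i=0
  .##|#  b3=1 t=0,i=4
  .#.|.  b2=0 t=0,i=8
  ..#|.  b1=0 t=0,i=3
  ...|.  b0=0 t=0,i=1
  bits 10011000 = 152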